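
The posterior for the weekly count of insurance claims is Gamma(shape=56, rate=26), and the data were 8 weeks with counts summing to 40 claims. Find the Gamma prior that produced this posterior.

A Gamma(α, β) prior (rate parametrization) on a Poisson rate with n observations summing to S gives posterior Gamma(α+S, β+n).
So α = 56 − 40 = 16 and β = 26 − 8 = 18.

Gamma(shape=16, rate=18)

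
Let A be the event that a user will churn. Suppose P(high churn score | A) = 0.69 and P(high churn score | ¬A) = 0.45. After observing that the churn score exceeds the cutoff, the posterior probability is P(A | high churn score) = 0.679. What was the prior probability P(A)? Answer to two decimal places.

P(A) = 0.58

Bayes' rule in odds form gives O(A|E) = O(A)·[P(E|A)/P(E|¬A)], hence O(A) = O(A|E)/LR.
Posterior odds = 0.679/(1−0.679) = 2.1153. LR = 0.69/0.45 = 1.5333.
Prior odds = 2.1153/1.5333 = 1.3796, so P(A) = 1.3796/(1+1.3796) ≈ 0.58.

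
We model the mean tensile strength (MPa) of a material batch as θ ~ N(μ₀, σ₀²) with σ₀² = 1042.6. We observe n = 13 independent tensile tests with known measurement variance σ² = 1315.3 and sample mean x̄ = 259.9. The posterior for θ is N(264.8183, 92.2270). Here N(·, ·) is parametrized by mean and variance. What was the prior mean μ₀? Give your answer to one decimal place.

μ₀ = 315.5

The posterior mean is a precision-weighted average: μ_n = (τ₀μ₀ + τ_data·x̄)/(τ₀+τ_data), with τ₀=1/σ₀² and τ_data=n/σ².
Here τ₀ = 1/1042.6 = 0.000959 and τ_data = 13/1315.3 = 0.009884, so τ_n = 0.010843.
Rearranging for μ₀: μ₀ = (μ_n·τ_n − τ_data·x̄)/τ₀ = (264.8183·0.010843 − 0.009884·259.9) / 0.000959 = 0.302573/0.000959 ≈ 315.5.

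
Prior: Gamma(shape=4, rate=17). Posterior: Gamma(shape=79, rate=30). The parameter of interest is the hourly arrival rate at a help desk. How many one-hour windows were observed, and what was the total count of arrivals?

Gamma–Poisson conjugacy: posterior shape = α + Σxᵢ, posterior rate = β + n.
Matching: Σxᵢ = 79 − 4 = 75 and n = 30 − 17 = 13.

n = 13 one-hour windows with total 75 arrivals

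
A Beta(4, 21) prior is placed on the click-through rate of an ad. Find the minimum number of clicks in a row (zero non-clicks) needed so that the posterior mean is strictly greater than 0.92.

k = 238

After k clicks and 0 non-clicks the posterior is Beta(4+k, 21), with mean (4+k)/(4+21+k).
Set (4+k)/(25+k) > 0.92 and solve: k > (0.92·25 − 4)/(1 − 0.92) = 237.500.
The smallest integer exceeding 237.500 is 238, and checking k=238: (242)/(263) = 0.9202 > 0.92.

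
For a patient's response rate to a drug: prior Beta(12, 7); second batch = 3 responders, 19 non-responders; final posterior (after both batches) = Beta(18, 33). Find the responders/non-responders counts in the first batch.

Sequential conjugate updates are equivalent to a single update on the pooled data, so total successes = posterior α − prior α and total failures = posterior β − prior β.
Total across both batches: 18−12=6 responders, 33−7=26 non-responders.
Subtract the second batch: 6−3=3 responders and 26−19=7 non-responders.

3 responders and 7 non-responders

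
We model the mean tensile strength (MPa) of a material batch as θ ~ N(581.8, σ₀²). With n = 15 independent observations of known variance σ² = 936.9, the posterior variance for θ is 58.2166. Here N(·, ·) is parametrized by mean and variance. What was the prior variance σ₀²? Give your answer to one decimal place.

For the Normal–Normal model with known σ², precisions add: τ_n = τ₀ + n/σ².
So 1/σ₀² = 1/58.2166 − 15/936.9 = 0.017177 − 0.016010 = 0.001167.
Hence σ₀² = 1/0.001167 ≈ 856.9.

σ₀² = 856.9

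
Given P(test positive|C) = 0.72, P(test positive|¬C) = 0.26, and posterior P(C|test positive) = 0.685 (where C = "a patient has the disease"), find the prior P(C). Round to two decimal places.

Bayes' rule in odds form gives O(C|E) = O(C)·[P(E|C)/P(E|¬C)], hence O(C) = O(C|E)/LR.
Posterior odds = 0.685/(1−0.685) = 2.1746. LR = 0.72/0.26 = 2.7692.
Prior odds = 2.1746/2.7692 = 0.7853, so P(C) = 0.7853/(1+0.7853) ≈ 0.44.

P(C) = 0.44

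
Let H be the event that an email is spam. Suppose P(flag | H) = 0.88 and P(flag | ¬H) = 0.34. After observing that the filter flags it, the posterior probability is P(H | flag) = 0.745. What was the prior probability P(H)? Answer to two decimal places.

P(H) = 0.53

In odds form, posterior odds = prior odds × likelihood ratio, so prior odds = posterior odds ÷ LR.
Posterior odds = 0.745/(1−0.745) = 2.9216. LR = 0.88/0.34 = 2.5882.
Prior odds = 2.9216/2.5882 = 1.1288, so P(H) = 1.1288/(1+1.1288) ≈ 0.53.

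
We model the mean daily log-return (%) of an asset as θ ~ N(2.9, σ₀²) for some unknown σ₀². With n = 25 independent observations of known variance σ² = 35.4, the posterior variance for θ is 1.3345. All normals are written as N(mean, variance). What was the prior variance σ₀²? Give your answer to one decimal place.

σ₀² = 23.2

Posterior precision equals prior precision plus data precision: 1/σ_n² = 1/σ₀² + n/σ².
So 1/σ₀² = 1/1.3345 − 25/35.4 = 0.749344 − 0.706215 = 0.043129.
Hence σ₀² = 1/0.043129 ≈ 23.2.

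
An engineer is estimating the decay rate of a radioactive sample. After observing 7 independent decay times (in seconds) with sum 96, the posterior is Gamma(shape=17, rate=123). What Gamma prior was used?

Gamma(shape=10, rate=27)

For an exponential likelihood with a Gamma(α, β) prior on the rate, n observations with total T give posterior Gamma(α+n, β+T).
So α = 17 − 7 = 10 and β = 123 − 96 = 27.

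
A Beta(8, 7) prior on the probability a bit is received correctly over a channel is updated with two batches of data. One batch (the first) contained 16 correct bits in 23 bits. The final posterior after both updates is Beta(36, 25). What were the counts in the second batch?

Sequential conjugate updates are equivalent to a single update on the pooled data, so total successes = posterior α − prior α and total failures = posterior β − prior β.
Total across both batches: 36−8=28 correct bits, 25−7=18 errors.
Subtract the first batch: 28−16=12 correct bits and 18−7=11 errors.

12 correct bits and 11 errors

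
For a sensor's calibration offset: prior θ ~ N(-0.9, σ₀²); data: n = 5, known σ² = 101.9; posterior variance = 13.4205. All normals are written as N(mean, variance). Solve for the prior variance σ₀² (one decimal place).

σ₀² = 39.3

For the Normal–Normal model with known σ², precisions add: τ_n = τ₀ + n/σ².
So 1/σ₀² = 1/13.4205 − 5/101.9 = 0.074513 − 0.049068 = 0.025445.
Hence σ₀² = 1/0.025445 ≈ 39.3.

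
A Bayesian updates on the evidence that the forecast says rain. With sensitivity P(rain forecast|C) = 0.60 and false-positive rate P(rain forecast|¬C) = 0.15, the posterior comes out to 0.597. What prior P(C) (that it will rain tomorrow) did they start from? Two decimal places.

P(C) = 0.27

Bayes' rule in odds form gives O(C|E) = O(C)·[P(E|C)/P(E|¬C)], hence O(C) = O(C|E)/LR.
Posterior odds = 0.597/(1−0.597) = 1.4814. LR = 0.60/0.15 = 4.0000.
Prior odds = 1.4814/4.0000 = 0.3704, so P(C) = 0.3704/(1+0.3704) ≈ 0.27.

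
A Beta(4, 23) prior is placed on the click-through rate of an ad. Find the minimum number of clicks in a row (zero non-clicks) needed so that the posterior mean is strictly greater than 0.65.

k = 39

After k clicks and 0 non-clicks the posterior is Beta(4+k, 23), with mean (4+k)/(4+23+k).
Set (4+k)/(27+k) > 0.65 and solve: k > (0.65·27 − 4)/(1 − 0.65) = 38.714.
The smallest integer exceeding 38.714 is 39, and checking k=39: (43)/(66) = 0.6515 > 0.65.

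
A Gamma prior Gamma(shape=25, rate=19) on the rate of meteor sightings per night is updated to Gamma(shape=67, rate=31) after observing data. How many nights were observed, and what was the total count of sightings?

n = 12 nights with total 42 sightings

A Gamma(α, β) prior (rate parametrization) on a Poisson rate with n observations summing to S gives posterior Gamma(α+S, β+n).
Matching: Σxᵢ = 67 − 25 = 42 and n = 31 − 19 = 12.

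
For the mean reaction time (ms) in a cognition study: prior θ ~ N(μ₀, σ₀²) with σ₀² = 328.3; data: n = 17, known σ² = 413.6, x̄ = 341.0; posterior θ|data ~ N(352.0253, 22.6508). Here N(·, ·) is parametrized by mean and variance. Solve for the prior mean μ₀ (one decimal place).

With known observation variance, the Normal–Normal posterior has precision τ_n = τ₀ + n/σ² and mean μ_n = (τ₀μ₀ + (n/σ²)x̄)/τ_n.
Here τ₀ = 1/328.3 = 0.003046 and τ_data = 17/413.6 = 0.041103, so τ_n = 0.044149.
Rearranging for μ₀: μ₀ = (μ_n·τ_n − τ_data·x̄)/τ₀ = (352.0253·0.044149 − 0.041103·341.0) / 0.003046 = 1.525442/0.003046 ≈ 500.8.

μ₀ = 500.8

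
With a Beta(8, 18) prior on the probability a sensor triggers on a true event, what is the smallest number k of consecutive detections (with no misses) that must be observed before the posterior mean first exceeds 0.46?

k = 8

After k detections and 0 misses the posterior is Beta(8+k, 18), with mean (8+k)/(8+18+k).
Set (8+k)/(26+k) > 0.46 and solve: k > (0.46·26 − 8)/(1 − 0.46) = 7.333.
The smallest integer exceeding 7.333 is 8, and checking k=8: (16)/(34) = 0.4706 > 0.46.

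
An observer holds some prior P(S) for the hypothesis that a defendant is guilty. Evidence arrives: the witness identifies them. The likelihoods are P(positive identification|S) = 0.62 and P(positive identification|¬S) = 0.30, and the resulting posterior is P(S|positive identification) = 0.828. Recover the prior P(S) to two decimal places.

Bayes' rule in odds form gives O(S|E) = O(S)·[P(E|S)/P(E|¬S)], hence O(S) = O(S|E)/LR.
Posterior odds = 0.828/(1−0.828) = 4.8140. LR = 0.62/0.30 = 2.0667.
Prior odds = 4.8140/2.0667 = 2.3293, so P(S) = 2.3293/(1+2.3293) ≈ 0.70.

P(S) = 0.70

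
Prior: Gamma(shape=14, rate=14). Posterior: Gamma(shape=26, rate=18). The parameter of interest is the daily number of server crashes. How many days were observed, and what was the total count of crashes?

n = 4 days with total 12 crashes

A Gamma(α, β) prior (rate parametrization) on a Poisson rate with n observations summing to S gives posterior Gamma(α+S, β+n).
Matching: Σxᵢ = 26 − 14 = 12 and n = 18 − 14 = 4.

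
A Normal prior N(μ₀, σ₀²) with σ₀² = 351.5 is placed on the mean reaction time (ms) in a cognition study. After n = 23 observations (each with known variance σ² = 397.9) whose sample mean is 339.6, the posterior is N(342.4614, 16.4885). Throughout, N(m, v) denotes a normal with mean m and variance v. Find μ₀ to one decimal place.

The posterior mean is a precision-weighted average: μ_n = (τ₀μ₀ + τ_data·x̄)/(τ₀+τ_data), with τ₀=1/σ₀² and τ_data=n/σ².
Here τ₀ = 1/351.5 = 0.002845 and τ_data = 23/397.9 = 0.057803, so τ_n = 0.060648.
Rearranging for μ₀: μ₀ = (μ_n·τ_n − τ_data·x̄)/τ₀ = (342.4614·0.060648 − 0.057803·339.6) / 0.002845 = 1.139700/0.002845 ≈ 400.6.

μ₀ = 400.6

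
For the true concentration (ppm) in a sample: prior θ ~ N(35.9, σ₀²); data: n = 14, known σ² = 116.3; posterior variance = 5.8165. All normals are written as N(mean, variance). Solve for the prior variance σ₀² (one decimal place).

σ₀² = 19.4

For the Normal–Normal model with known σ², precisions add: τ_n = τ₀ + n/σ².
So 1/σ₀² = 1/5.8165 − 14/116.3 = 0.171925 − 0.120378 = 0.051547.
Hence σ₀² = 1/0.051547 ≈ 19.4.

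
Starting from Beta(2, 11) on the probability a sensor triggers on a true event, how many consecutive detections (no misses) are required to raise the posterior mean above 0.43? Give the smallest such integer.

After k detections and 0 misses the posterior is Beta(2+k, 11), with mean (2+k)/(2+11+k).
Set (2+k)/(13+k) > 0.43 and solve: k > (0.43·13 − 2)/(1 − 0.43) = 6.298.
The smallest integer exceeding 6.298 is 7.

k = 7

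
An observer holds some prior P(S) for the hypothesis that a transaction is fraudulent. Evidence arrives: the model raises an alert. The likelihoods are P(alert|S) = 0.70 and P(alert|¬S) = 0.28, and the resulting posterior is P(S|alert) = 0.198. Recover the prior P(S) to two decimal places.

P(S) = 0.09

In odds form, posterior odds = prior odds × likelihood ratio, so prior odds = posterior odds ÷ LR.
Posterior odds = 0.198/(1−0.198) = 0.2469. LR = 0.70/0.28 = 2.5000.
Prior odds = 0.2469/2.5000 = 0.0988, so P(S) = 0.0988/(1+0.0988) ≈ 0.09.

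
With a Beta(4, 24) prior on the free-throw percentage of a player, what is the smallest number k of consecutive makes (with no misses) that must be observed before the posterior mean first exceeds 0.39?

After k makes and 0 misses the posterior is Beta(4+k, 24), with mean (4+k)/(4+24+k).
Set (4+k)/(28+k) > 0.39 and solve: k > (0.39·28 − 4)/(1 − 0.39) = 11.344.
The smallest integer exceeding 11.344 is 12, and checking k=12: (16)/(40) = 0.4000 > 0.39.

k = 12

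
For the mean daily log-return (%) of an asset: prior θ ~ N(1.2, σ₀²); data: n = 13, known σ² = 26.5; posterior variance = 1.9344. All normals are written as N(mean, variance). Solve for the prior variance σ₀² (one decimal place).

σ₀² = 37.9

Posterior precision equals prior precision plus data precision: 1/σ_n² = 1/σ₀² + n/σ².
So 1/σ₀² = 1/1.9344 − 13/26.5 = 0.516956 − 0.490566 = 0.026390.
Hence σ₀² = 1/0.026390 ≈ 37.9.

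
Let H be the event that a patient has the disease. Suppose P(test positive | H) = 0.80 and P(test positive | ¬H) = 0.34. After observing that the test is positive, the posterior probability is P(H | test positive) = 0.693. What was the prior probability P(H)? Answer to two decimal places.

P(H) = 0.49

In odds form, posterior odds = prior odds × likelihood ratio, so prior odds = posterior odds ÷ LR.
Posterior odds = 0.693/(1−0.693) = 2.2573. LR = 0.80/0.34 = 2.3529.
Prior odds = 2.2573/2.3529 = 0.9594, so P(H) = 0.9594/(1+0.9594) ≈ 0.49.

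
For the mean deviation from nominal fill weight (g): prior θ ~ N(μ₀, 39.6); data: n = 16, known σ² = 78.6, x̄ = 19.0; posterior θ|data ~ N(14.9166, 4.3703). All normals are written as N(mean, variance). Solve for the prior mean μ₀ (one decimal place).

μ₀ = -18.0

With known observation variance, the Normal–Normal posterior has precision τ_n = τ₀ + n/σ² and mean μ_n = (τ₀μ₀ + (n/σ²)x̄)/τ_n.
Here τ₀ = 1/39.6 = 0.025253 and τ_data = 16/78.6 = 0.203562, so τ_n = 0.228815.
Rearranging for μ₀: μ₀ = (μ_n·τ_n − τ_data·x̄)/τ₀ = (14.9166·0.228815 − 0.203562·19.0) / 0.025253 = -0.454536/0.025253 ≈ -18.0.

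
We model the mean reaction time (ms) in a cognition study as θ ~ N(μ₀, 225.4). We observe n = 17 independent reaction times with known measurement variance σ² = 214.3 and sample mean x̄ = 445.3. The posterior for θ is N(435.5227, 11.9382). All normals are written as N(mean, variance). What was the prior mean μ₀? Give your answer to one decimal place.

With known observation variance, the Normal–Normal posterior has precision τ_n = τ₀ + n/σ² and mean μ_n = (τ₀μ₀ + (n/σ²)x̄)/τ_n.
Here τ₀ = 1/225.4 = 0.004437 and τ_data = 17/214.3 = 0.079328, so τ_n = 0.083765.
Rearranging for μ₀: μ₀ = (μ_n·τ_n − τ_data·x̄)/τ₀ = (435.5227·0.083765 − 0.079328·445.3) / 0.004437 = 1.156801/0.004437 ≈ 260.7.

μ₀ = 260.7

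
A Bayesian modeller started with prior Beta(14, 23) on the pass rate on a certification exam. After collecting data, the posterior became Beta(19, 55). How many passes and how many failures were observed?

Under Beta–binomial conjugacy the posterior parameters are (α+s, β+f).
So s = 19 − 14 = 5 and f = 55 − 23 = 32.

5 passes and 32 failures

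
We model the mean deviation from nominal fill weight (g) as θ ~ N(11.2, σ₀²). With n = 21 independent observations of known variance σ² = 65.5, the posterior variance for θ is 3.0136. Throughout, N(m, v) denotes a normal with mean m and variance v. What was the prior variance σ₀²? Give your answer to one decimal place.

Posterior precision equals prior precision plus data precision: 1/σ_n² = 1/σ₀² + n/σ².
So 1/σ₀² = 1/3.0136 − 21/65.5 = 0.331829 − 0.320611 = 0.011218.
Hence σ₀² = 1/0.011218 ≈ 89.1.

σ₀² = 89.1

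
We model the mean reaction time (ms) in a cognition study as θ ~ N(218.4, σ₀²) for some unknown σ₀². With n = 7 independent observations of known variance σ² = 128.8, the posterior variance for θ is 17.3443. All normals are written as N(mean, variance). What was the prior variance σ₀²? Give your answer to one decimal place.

σ₀² = 302.3

For the Normal–Normal model with known σ², precisions add: τ_n = τ₀ + n/σ².
So 1/σ₀² = 1/17.3443 − 7/128.8 = 0.057656 − 0.054348 = 0.003308.
Hence σ₀² = 1/0.003308 ≈ 302.3.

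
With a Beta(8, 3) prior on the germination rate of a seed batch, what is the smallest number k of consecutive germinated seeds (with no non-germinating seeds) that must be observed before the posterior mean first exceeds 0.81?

After k germinated seeds and 0 non-germinating seeds the posterior is Beta(8+k, 3), with mean (8+k)/(8+3+k).
Set (8+k)/(11+k) > 0.81 and solve: k > (0.81·11 − 8)/(1 − 0.81) = 4.789.
The smallest integer exceeding 4.789 is 5.

k = 5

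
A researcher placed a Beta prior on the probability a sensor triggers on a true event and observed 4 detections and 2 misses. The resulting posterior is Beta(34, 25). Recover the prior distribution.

Beta is conjugate to the binomial likelihood: posterior = Beta(a+s, b+f).
Subtract the data counts: 34−4=30, 25−2=23.

Beta(30, 23)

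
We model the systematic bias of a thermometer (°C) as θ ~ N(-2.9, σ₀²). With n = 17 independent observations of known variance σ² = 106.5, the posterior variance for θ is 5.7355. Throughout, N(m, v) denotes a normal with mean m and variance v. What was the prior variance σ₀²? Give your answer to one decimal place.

For the Normal–Normal model with known σ², precisions add: τ_n = τ₀ + n/σ².
So 1/σ₀² = 1/5.7355 − 17/106.5 = 0.174353 − 0.159624 = 0.014729.
Hence σ₀² = 1/0.014729 ≈ 67.9.

σ₀² = 67.9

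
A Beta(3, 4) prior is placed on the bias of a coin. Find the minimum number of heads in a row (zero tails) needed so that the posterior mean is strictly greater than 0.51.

k = 2

After k heads and 0 tails the posterior is Beta(3+k, 4), with mean (3+k)/(3+4+k).
Set (3+k)/(7+k) > 0.51 and solve: k > (0.51·7 − 3)/(1 − 0.51) = 1.163.
The smallest integer exceeding 1.163 is 2.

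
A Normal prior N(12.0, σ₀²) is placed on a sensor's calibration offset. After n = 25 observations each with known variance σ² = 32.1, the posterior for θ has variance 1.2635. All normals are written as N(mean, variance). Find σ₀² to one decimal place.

σ₀² = 79.1

For the Normal–Normal model with known σ², precisions add: τ_n = τ₀ + n/σ².
So 1/σ₀² = 1/1.2635 − 25/32.1 = 0.791452 − 0.778816 = 0.012636.
Hence σ₀² = 1/0.012636 ≈ 79.1.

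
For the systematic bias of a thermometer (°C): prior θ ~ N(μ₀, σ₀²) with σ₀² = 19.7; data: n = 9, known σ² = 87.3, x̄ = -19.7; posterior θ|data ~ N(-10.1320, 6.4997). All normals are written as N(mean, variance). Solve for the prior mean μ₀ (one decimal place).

The posterior mean is a precision-weighted average: μ_n = (τ₀μ₀ + τ_data·x̄)/(τ₀+τ_data), with τ₀=1/σ₀² and τ_data=n/σ².
Here τ₀ = 1/19.7 = 0.050761 and τ_data = 9/87.3 = 0.103093, so τ_n = 0.153854.
Rearranging for μ₀: μ₀ = (μ_n·τ_n − τ_data·x̄)/τ₀ = (-10.1320·0.153854 − 0.103093·-19.7) / 0.050761 = 0.472083/0.050761 ≈ 9.3.

μ₀ = 9.3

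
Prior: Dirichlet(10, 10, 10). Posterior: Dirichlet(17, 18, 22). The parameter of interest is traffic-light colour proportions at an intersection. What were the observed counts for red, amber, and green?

For a Dirichlet(α) prior with multinomial counts c, the posterior is Dirichlet(α + c) componentwise.
Counts are posterior − prior componentwise: 17−10=7, 18−10=8, 22−10=12.

counts (7, 8, 12)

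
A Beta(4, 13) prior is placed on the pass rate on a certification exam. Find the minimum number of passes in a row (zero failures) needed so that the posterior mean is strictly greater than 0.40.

k = 5

After k passes and 0 failures the posterior is Beta(4+k, 13), with mean (4+k)/(4+13+k).
Set (4+k)/(17+k) > 0.40 and solve: k > (0.40·17 − 4)/(1 − 0.40) = 4.667.
The smallest integer exceeding 4.667 is 5.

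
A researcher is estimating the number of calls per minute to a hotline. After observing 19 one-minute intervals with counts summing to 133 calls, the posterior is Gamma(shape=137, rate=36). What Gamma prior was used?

Gamma(shape=4, rate=17)

A Gamma(α, β) prior (rate parametrization) on a Poisson rate with n observations summing to S gives posterior Gamma(α+S, β+n).
So α = 137 − 133 = 4 and β = 36 − 19 = 17.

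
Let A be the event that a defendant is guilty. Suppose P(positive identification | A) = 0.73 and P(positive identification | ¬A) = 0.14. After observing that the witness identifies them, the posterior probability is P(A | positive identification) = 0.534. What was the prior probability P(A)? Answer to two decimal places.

In odds form, posterior odds = prior odds × likelihood ratio, so prior odds = posterior odds ÷ LR.
Posterior odds = 0.534/(1−0.534) = 1.1459. LR = 0.73/0.14 = 5.2143.
Prior odds = 1.1459/5.2143 = 0.2198, so P(A) = 0.2198/(1+0.2198) ≈ 0.18.

P(A) = 0.18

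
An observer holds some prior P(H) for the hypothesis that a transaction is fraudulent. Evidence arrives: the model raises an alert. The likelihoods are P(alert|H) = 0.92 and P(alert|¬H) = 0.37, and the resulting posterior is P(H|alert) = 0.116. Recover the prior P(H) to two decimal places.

Bayes' rule in odds form gives O(H|E) = O(H)·[P(E|H)/P(E|¬H)], hence O(H) = O(H|E)/LR.
Posterior odds = 0.116/(1−0.116) = 0.1312. LR = 0.92/0.37 = 2.4865.
Prior odds = 0.1312/2.4865 = 0.0528, so P(H) = 0.0528/(1+0.0528) ≈ 0.05.

P(H) = 0.05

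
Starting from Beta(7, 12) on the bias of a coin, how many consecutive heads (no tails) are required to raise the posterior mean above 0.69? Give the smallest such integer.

k = 20

After k heads and 0 tails the posterior is Beta(7+k, 12), with mean (7+k)/(7+12+k).
Set (7+k)/(19+k) > 0.69 and solve: k > (0.69·19 − 7)/(1 − 0.69) = 19.710.
The smallest integer exceeding 19.710 is 20, and checking k=20: (27)/(39) = 0.6923 > 0.69.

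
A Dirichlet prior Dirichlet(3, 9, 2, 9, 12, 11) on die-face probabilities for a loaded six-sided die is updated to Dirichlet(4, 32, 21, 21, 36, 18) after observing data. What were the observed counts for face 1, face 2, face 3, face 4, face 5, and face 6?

counts (1, 23, 19, 12, 24, 7)

For a Dirichlet(α) prior with multinomial counts c, the posterior is Dirichlet(α + c) componentwise.
Counts are posterior − prior componentwise: 4−3=1, 32−9=23, 21−2=19, 21−9=12, 36−12=24, 18−11=7.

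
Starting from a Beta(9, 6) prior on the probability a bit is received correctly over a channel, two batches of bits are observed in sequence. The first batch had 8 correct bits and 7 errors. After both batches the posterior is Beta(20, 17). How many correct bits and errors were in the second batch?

Because Beta–binomial updating is additive in the counts, the combined data contributed (α_post−α_prior, β_post−β_prior) successes and failures.
Total across both batches: 20−9=11 correct bits, 17−6=11 errors.
Subtract the first batch: 11−8=3 correct bits and 11−7=4 errors.

3 correct bits and 4 errors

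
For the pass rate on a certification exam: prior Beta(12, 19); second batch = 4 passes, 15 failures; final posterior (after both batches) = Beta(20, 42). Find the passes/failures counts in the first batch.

Sequential conjugate updates are equivalent to a single update on the pooled data, so total successes = posterior α − prior α and total failures = posterior β − prior β.
Total across both batches: 20−12=8 passes, 42−19=23 failures.
Subtract the second batch: 8−4=4 passes and 23−15=8 failures.

4 passes and 8 failures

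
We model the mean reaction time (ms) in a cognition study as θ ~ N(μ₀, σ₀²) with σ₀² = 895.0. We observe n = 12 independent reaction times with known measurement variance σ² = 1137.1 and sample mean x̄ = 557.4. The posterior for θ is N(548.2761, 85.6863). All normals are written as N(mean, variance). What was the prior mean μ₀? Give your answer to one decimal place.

μ₀ = 462.1

The posterior mean is a precision-weighted average: μ_n = (τ₀μ₀ + τ_data·x̄)/(τ₀+τ_data), with τ₀=1/σ₀² and τ_data=n/σ².
Here τ₀ = 1/895.0 = 0.001117 and τ_data = 12/1137.1 = 0.010553, so τ_n = 0.011670.
Rearranging for μ₀: μ₀ = (μ_n·τ_n − τ_data·x̄)/τ₀ = (548.2761·0.011670 − 0.010553·557.4) / 0.001117 = 0.516140/0.001117 ≈ 462.1.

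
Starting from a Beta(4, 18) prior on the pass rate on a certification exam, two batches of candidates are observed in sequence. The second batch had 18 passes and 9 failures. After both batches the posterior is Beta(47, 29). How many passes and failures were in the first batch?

Because Beta–binomial updating is additive in the counts, the combined data contributed (α_post−α_prior, β_post−β_prior) successes and failures.
Total across both batches: 47−4=43 passes, 29−18=11 failures.
Subtract the second batch: 43−18=25 passes and 11−9=2 failures.

25 passes and 2 failures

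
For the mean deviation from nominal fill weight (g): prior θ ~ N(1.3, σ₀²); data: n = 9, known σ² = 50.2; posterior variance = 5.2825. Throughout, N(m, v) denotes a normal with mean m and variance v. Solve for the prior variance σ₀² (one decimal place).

For the Normal–Normal model with known σ², precisions add: τ_n = τ₀ + n/σ².
So 1/σ₀² = 1/5.2825 − 9/50.2 = 0.189304 − 0.179283 = 0.010021.
Hence σ₀² = 1/0.010021 ≈ 99.8.

σ₀² = 99.8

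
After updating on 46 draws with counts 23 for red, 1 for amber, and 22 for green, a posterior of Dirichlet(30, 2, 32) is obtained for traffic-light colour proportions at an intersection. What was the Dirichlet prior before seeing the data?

For a Dirichlet(α) prior with multinomial counts c, the posterior is Dirichlet(α + c) componentwise.
Subtract each count from the matching posterior parameter: 30−23=7, 2−1=1, 32−22=10.

Dirichlet(7, 1, 10)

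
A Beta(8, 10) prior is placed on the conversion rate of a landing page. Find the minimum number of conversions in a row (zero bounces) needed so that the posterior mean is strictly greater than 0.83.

k = 41

After k conversions and 0 bounces the posterior is Beta(8+k, 10), with mean (8+k)/(8+10+k).
Set (8+k)/(18+k) > 0.83 and solve: k > (0.83·18 − 8)/(1 − 0.83) = 40.824.
The smallest integer exceeding 40.824 is 41.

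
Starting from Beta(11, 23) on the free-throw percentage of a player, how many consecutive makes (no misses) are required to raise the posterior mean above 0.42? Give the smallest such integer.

After k makes and 0 misses the posterior is Beta(11+k, 23), with mean (11+k)/(11+23+k).
Set (11+k)/(34+k) > 0.42 and solve: k > (0.42·34 − 11)/(1 − 0.42) = 5.655.
The smallest integer exceeding 5.655 is 6.

k = 6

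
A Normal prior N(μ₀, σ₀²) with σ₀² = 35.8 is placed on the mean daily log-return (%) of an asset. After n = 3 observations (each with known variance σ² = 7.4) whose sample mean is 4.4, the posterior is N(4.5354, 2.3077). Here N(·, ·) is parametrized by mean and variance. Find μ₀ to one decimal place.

μ₀ = 6.5

The posterior mean is a precision-weighted average: μ_n = (τ₀μ₀ + τ_data·x̄)/(τ₀+τ_data), with τ₀=1/σ₀² and τ_data=n/σ².
Here τ₀ = 1/35.8 = 0.027933 and τ_data = 3/7.4 = 0.405405, so τ_n = 0.433338.
Rearranging for μ₀: μ₀ = (μ_n·τ_n − τ_data·x̄)/τ₀ = (4.5354·0.433338 − 0.405405·4.4) / 0.027933 = 0.181579/0.027933 ≈ 6.5.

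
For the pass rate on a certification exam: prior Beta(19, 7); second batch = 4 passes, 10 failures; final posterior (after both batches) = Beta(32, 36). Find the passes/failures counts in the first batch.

9 passes and 19 failures

Sequential conjugate updates are equivalent to a single update on the pooled data, so total successes = posterior α − prior α and total failures = posterior β − prior β.
Total across both batches: 32−19=13 passes, 36−7=29 failures.
Subtract the second batch: 13−4=9 passes and 29−10=19 failures.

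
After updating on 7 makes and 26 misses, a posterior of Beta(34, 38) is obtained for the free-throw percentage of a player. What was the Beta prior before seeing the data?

Beta(27, 12)

A Beta(a, b) prior with s successes and f failures in binomial data gives a Beta(a+s, b+f) posterior.
Subtract the data counts: 34−7=27, 38−26=12.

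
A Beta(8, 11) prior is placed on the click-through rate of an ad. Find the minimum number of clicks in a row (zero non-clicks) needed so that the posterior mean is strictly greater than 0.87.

After k clicks and 0 non-clicks the posterior is Beta(8+k, 11), with mean (8+k)/(8+11+k).
Set (8+k)/(19+k) > 0.87 and solve: k > (0.87·19 − 8)/(1 − 0.87) = 65.615.
The smallest integer exceeding 65.615 is 66.

k = 66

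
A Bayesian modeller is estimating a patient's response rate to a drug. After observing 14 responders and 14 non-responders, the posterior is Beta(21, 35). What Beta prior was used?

Beta is conjugate to the binomial likelihood: posterior = Beta(α+s, β+f).
Subtract the data counts: 21−14=7, 35−14=21.

Beta(7, 21)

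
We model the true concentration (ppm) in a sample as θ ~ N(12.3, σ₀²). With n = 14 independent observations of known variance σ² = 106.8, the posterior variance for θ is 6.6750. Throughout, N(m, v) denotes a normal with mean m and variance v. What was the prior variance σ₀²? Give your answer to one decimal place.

Posterior precision equals prior precision plus data precision: 1/σ_n² = 1/σ₀² + n/σ².
So 1/σ₀² = 1/6.6750 − 14/106.8 = 0.149813 − 0.131086 = 0.018727.
Hence σ₀² = 1/0.018727 ≈ 53.4.

σ₀² = 53.4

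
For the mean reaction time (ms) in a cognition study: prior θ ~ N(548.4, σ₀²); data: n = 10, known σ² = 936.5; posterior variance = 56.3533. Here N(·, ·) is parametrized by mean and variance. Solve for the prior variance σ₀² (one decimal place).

Posterior precision equals prior precision plus data precision: 1/σ_n² = 1/σ₀² + n/σ².
So 1/σ₀² = 1/56.3533 − 10/936.5 = 0.017745 − 0.010678 = 0.007067.
Hence σ₀² = 1/0.007067 ≈ 141.5.

σ₀² = 141.5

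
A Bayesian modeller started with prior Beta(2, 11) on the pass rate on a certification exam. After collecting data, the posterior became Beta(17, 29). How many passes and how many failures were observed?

15 passes and 18 failures

Beta is conjugate to the binomial likelihood: posterior = Beta(a+s, b+f).
So s = 17 − 2 = 15 and f = 29 − 11 = 18.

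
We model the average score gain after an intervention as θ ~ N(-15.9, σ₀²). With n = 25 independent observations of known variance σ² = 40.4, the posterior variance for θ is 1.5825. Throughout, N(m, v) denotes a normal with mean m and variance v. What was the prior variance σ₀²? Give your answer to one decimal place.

Posterior precision equals prior precision plus data precision: 1/σ_n² = 1/σ₀² + n/σ².
So 1/σ₀² = 1/1.5825 − 25/40.4 = 0.631912 − 0.618812 = 0.013100.
Hence σ₀² = 1/0.013100 ≈ 76.3.

σ₀² = 76.3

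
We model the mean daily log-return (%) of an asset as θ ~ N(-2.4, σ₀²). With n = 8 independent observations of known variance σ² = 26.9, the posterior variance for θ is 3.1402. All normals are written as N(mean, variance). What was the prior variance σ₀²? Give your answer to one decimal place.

σ₀² = 47.5

Posterior precision equals prior precision plus data precision: 1/σ_n² = 1/σ₀² + n/σ².
So 1/σ₀² = 1/3.1402 − 8/26.9 = 0.318451 − 0.297398 = 0.021053.
Hence σ₀² = 1/0.021053 ≈ 47.5.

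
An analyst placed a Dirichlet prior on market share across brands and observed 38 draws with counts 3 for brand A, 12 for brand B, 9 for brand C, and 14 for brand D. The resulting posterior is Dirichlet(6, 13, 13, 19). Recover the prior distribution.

For a Dirichlet(α) prior with multinomial counts c, the posterior is Dirichlet(α + c) componentwise.
Subtract each count from the matching posterior parameter: 6−3=3, 13−12=1, 13−9=4, 19−14=5.

Dirichlet(3, 1, 4, 5)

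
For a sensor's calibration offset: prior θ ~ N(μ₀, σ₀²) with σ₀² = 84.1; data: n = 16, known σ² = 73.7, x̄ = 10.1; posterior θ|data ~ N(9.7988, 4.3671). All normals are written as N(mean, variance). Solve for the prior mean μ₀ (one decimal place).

μ₀ = 4.3

With known observation variance, the Normal–Normal posterior has precision τ_n = τ₀ + n/σ² and mean μ_n = (τ₀μ₀ + (n/σ²)x̄)/τ_n.
Here τ₀ = 1/84.1 = 0.011891 and τ_data = 16/73.7 = 0.217096, so τ_n = 0.228987.
Rearranging for μ₀: μ₀ = (μ_n·τ_n − τ_data·x̄)/τ₀ = (9.7988·0.228987 − 0.217096·10.1) / 0.011891 = 0.051128/0.011891 ≈ 4.3.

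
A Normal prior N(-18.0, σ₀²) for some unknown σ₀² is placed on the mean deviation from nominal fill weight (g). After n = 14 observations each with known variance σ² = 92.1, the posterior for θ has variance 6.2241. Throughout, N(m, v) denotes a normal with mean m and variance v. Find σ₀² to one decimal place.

Posterior precision equals prior precision plus data precision: 1/σ_n² = 1/σ₀² + n/σ².
So 1/σ₀² = 1/6.2241 − 14/92.1 = 0.160666 − 0.152009 = 0.008657.
Hence σ₀² = 1/0.008657 ≈ 115.5.

σ₀² = 115.5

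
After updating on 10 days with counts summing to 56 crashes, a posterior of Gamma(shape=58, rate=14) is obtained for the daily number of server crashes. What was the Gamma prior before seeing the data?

A Gamma(α, β) prior (rate parametrization) on a Poisson rate with n observations summing to S gives posterior Gamma(α+S, β+n).
So α = 58 − 56 = 2 and β = 14 − 10 = 4.

Gamma(shape=2, rate=4)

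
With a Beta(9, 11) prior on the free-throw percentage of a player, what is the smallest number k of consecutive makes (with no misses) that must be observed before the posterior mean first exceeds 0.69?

k = 16

After k makes and 0 misses the posterior is Beta(9+k, 11), with mean (9+k)/(9+11+k).
Set (9+k)/(20+k) > 0.69 and solve: k > (0.69·20 − 9)/(1 − 0.69) = 15.484.
The smallest integer exceeding 15.484 is 16.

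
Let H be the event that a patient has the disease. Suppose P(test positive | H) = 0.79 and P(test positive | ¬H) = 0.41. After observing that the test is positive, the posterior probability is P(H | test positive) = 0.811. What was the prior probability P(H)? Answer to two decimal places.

P(H) = 0.69

In odds form, posterior odds = prior odds × likelihood ratio, so prior odds = posterior odds ÷ LR.
Posterior odds = 0.811/(1−0.811) = 4.2910. LR = 0.79/0.41 = 1.9268.
Prior odds = 4.2910/1.9268 = 2.2270, so P(H) = 2.2270/(1+2.2270) ≈ 0.69.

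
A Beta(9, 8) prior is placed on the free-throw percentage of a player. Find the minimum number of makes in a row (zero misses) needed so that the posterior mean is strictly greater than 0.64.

k = 6

After k makes and 0 misses the posterior is Beta(9+k, 8), with mean (9+k)/(9+8+k).
Set (9+k)/(17+k) > 0.64 and solve: k > (0.64·17 − 9)/(1 − 0.64) = 5.222.
The smallest integer exceeding 5.222 is 6, and checking k=6: (15)/(23) = 0.6522 > 0.64.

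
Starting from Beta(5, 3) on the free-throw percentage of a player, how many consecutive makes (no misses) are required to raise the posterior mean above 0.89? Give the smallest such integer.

k = 20

After k makes and 0 misses the posterior is Beta(5+k, 3), with mean (5+k)/(5+3+k).
Set (5+k)/(8+k) > 0.89 and solve: k > (0.89·8 − 5)/(1 − 0.89) = 19.273.
The smallest integer exceeding 19.273 is 20, and checking k=20: (25)/(28) = 0.8929 > 0.89.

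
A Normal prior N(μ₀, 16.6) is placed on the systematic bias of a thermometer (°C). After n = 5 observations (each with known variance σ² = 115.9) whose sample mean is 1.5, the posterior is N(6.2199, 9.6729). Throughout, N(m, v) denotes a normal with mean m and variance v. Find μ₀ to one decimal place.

With known observation variance, the Normal–Normal posterior has precision τ_n = τ₀ + n/σ² and mean μ_n = (τ₀μ₀ + (n/σ²)x̄)/τ_n.
Here τ₀ = 1/16.6 = 0.060241 and τ_data = 5/115.9 = 0.043141, so τ_n = 0.103382.
Rearranging for μ₀: μ₀ = (μ_n·τ_n − τ_data·x̄)/τ₀ = (6.2199·0.103382 − 0.043141·1.5) / 0.060241 = 0.578314/0.060241 ≈ 9.6.

μ₀ = 9.6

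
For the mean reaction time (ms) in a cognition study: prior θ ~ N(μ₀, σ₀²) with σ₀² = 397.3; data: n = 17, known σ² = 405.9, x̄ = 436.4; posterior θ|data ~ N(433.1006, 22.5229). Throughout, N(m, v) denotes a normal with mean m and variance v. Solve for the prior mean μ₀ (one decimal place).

μ₀ = 378.2

The posterior mean is a precision-weighted average: μ_n = (τ₀μ₀ + τ_data·x̄)/(τ₀+τ_data), with τ₀=1/σ₀² and τ_data=n/σ².
Here τ₀ = 1/397.3 = 0.002517 and τ_data = 17/405.9 = 0.041882, so τ_n = 0.044399.
Rearranging for μ₀: μ₀ = (μ_n·τ_n − τ_data·x̄)/τ₀ = (433.1006·0.044399 − 0.041882·436.4) / 0.002517 = 0.951929/0.002517 ≈ 378.2.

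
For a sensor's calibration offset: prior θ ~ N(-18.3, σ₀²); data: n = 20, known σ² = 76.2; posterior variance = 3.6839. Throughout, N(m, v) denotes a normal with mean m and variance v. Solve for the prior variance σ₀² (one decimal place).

Posterior precision equals prior precision plus data precision: 1/σ_n² = 1/σ₀² + n/σ².
So 1/σ₀² = 1/3.6839 − 20/76.2 = 0.271451 − 0.262467 = 0.008984.
Hence σ₀² = 1/0.008984 ≈ 111.3.

σ₀² = 111.3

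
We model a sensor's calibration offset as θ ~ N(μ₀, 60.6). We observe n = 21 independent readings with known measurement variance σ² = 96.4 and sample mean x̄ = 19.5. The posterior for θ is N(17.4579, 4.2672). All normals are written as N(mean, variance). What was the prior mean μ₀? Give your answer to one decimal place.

The posterior mean is a precision-weighted average: μ_n = (τ₀μ₀ + τ_data·x̄)/(τ₀+τ_data), with τ₀=1/σ₀² and τ_data=n/σ².
Here τ₀ = 1/60.6 = 0.016502 and τ_data = 21/96.4 = 0.217842, so τ_n = 0.234344.
Rearranging for μ₀: μ₀ = (μ_n·τ_n − τ_data·x̄)/τ₀ = (17.4579·0.234344 − 0.217842·19.5) / 0.016502 = -0.156765/0.016502 ≈ -9.5.

μ₀ = -9.5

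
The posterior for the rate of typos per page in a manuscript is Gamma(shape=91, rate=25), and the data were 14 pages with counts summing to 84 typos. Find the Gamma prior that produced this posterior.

Gamma(shape=7, rate=11)

A Gamma(α, β) prior (rate parametrization) on a Poisson rate with n observations summing to S gives posterior Gamma(α+S, β+n).
So α = 91 − 84 = 7 and β = 25 − 14 = 11.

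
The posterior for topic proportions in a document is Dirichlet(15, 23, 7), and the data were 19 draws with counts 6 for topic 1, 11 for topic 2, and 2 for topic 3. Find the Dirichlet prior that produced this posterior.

Dirichlet(9, 12, 5)

For a Dirichlet(α) prior with multinomial counts c, the posterior is Dirichlet(α + c) componentwise.
Subtract each count from the matching posterior parameter: 15−6=9, 23−11=12, 7−2=5.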